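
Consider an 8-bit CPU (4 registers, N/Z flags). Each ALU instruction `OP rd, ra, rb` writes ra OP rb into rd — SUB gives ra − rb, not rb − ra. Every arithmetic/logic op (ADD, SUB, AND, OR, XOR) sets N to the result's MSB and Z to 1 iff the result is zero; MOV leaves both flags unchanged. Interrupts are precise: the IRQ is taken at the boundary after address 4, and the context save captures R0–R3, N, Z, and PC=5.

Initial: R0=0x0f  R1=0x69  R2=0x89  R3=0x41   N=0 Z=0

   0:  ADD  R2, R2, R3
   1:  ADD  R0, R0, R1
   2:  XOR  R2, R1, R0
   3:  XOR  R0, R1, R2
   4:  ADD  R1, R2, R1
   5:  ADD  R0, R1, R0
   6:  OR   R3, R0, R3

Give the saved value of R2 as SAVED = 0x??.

after  0: R0=0x0f R1=0x69 R2=0xca R3=0x41  N=1 Z=0
after  1: R0=0x78 R1=0x69 R2=0xca R3=0x41  N=0 Z=0
after  2: R0=0x78 R1=0x69 R2=0x11 R3=0x41  N=0 Z=0
after  3: R0=0x78 R1=0x69 R2=0x11 R3=0x41  N=0 Z=0
after  4: R0=0x78 R1=0x7a R2=0x11 R3=0x41  N=0 Z=0
-- IRQ taken; context saved, return-PC = 5 --

SAVED = 0x11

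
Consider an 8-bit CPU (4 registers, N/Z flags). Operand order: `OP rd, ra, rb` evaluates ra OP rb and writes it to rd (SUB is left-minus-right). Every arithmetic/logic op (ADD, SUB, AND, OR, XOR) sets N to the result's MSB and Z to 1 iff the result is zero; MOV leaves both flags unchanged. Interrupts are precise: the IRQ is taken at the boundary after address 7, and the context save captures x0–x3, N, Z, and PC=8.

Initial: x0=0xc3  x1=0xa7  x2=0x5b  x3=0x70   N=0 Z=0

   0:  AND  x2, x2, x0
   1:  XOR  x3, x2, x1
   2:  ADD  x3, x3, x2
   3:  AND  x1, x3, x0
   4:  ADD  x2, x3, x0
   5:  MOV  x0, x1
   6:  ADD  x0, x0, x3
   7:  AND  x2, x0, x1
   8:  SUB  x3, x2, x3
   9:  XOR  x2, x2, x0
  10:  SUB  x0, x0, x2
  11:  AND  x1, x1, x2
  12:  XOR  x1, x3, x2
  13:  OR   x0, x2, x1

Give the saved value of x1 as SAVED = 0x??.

SAVED = 0x03

after  0: x0=0xc3 x1=0xa7 x2=0x43 x3=0x70  N=0 Z=0
after  1: x0=0xc3 x1=0xa7 x2=0x43 x3=0xe4  N=1 Z=0
after  2: x0=0xc3 x1=0xa7 x2=0x43 x3=0x27  N=0 Z=0
after  3: x0=0xc3 x1=0x03 x2=0x43 x3=0x27  N=0 Z=0
after  4: x0=0xc3 x1=0x03 x2=0xea x3=0x27  N=1 Z=0
after  5: x0=0x03 x1=0x03 x2=0xea x3=0x27  N=1 Z=0
after  6: x0=0x2a x1=0x03 x2=0xea x3=0x27  N=0 Z=0
after  7: x0=0x2a x1=0x03 x2=0x02 x3=0x27  N=0 Z=0
-- IRQ taken; context saved, return-PC = 8 --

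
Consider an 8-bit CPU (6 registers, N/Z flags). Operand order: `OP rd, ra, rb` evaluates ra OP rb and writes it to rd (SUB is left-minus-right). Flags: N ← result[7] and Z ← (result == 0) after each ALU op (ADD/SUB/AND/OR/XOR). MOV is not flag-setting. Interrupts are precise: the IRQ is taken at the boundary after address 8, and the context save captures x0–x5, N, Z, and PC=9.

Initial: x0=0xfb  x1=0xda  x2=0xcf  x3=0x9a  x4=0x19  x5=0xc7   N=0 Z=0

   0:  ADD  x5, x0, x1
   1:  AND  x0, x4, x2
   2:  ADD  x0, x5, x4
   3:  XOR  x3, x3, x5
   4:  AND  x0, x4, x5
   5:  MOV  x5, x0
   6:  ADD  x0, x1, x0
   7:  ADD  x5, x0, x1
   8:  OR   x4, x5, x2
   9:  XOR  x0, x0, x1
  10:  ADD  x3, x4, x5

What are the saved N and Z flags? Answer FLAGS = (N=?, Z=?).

FLAGS = (N=1, Z=0)

after  0: x0=0xfb x1=0xda x2=0xcf x3=0x9a x4=0x19 x5=0xd5  N=1 Z=0
after  1: x0=0x09 x1=0xda x2=0xcf x3=0x9a x4=0x19 x5=0xd5  N=0 Z=0
after  2: x0=0xee x1=0xda x2=0xcf x3=0x9a x4=0x19 x5=0xd5  N=1 Z=0
after  3: x0=0xee x1=0xda x2=0xcf x3=0x4f x4=0x19 x5=0xd5  N=0 Z=0
after  4: x0=0x11 x1=0xda x2=0xcf x3=0x4f x4=0x19 x5=0xd5  N=0 Z=0
after  5: x0=0x11 x1=0xda x2=0xcf x3=0x4f x4=0x19 x5=0x11  N=0 Z=0
after  6: x0=0xeb x1=0xda x2=0xcf x3=0x4f x4=0x19 x5=0x11  N=1 Z=0
after  7: x0=0xeb x1=0xda x2=0xcf x3=0x4f x4=0x19 x5=0xc5  N=1 Z=0
after  8: x0=0xeb x1=0xda x2=0xcf x3=0x4f x4=0xcf x5=0xc5  N=1 Z=0
-- IRQ taken; context saved, return-PC = 9 --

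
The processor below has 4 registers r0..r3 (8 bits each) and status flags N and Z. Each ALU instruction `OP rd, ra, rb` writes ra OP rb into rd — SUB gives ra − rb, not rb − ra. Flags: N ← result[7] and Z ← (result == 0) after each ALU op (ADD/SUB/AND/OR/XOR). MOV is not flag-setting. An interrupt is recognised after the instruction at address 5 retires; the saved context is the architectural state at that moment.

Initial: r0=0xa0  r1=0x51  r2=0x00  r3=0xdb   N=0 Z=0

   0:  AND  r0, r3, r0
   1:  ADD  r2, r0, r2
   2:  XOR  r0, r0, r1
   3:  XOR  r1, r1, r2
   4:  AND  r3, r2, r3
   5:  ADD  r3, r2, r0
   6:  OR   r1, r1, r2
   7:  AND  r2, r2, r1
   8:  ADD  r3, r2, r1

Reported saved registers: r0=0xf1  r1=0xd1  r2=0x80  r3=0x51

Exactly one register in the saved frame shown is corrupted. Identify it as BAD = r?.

after  0: r0=0x80 r1=0x51 r2=0x00 r3=0xdb  N=1 Z=0
after  1: r0=0x80 r1=0x51 r2=0x80 r3=0xdb  N=1 Z=0
after  2: r0=0xd1 r1=0x51 r2=0x80 r3=0xdb  N=1 Z=0
after  3: r0=0xd1 r1=0xd1 r2=0x80 r3=0xdb  N=1 Z=0
after  4: r0=0xd1 r1=0xd1 r2=0x80 r3=0x80  N=1 Z=0
after  5: r0=0xd1 r1=0xd1 r2=0x80 r3=0x51  N=0 Z=0
-- IRQ taken; context saved, return-PC = 6 --
mismatch: r0: reported 0xf1 vs actual 0xd1

BAD = r0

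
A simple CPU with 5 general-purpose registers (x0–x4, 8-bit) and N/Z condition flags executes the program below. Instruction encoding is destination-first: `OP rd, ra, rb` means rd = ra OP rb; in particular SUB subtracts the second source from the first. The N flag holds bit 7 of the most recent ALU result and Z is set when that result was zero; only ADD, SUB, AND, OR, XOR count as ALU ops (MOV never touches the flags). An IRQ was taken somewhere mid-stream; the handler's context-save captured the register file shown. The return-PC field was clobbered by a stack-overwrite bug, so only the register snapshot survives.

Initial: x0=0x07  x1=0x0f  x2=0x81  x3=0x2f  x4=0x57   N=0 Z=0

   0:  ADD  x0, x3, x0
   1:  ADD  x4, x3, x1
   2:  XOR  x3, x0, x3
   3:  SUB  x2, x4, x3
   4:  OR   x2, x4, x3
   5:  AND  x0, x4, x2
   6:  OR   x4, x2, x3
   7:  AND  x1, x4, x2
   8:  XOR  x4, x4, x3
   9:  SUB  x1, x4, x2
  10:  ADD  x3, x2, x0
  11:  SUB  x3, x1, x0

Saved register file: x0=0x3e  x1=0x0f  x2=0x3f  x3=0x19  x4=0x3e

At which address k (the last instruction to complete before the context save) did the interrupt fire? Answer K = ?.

after  0: x0=0x36 x1=0x0f x2=0x81 x3=0x2f x4=0x57  N=0 Z=0
after  1: x0=0x36 x1=0x0f x2=0x81 x3=0x2f x4=0x3e  N=0 Z=0
after  2: x0=0x36 x1=0x0f x2=0x81 x3=0x19 x4=0x3e  N=0 Z=0
after  3: x0=0x36 x1=0x0f x2=0x25 x3=0x19 x4=0x3e  N=0 Z=0
after  4: x0=0x36 x1=0x0f x2=0x3f x3=0x19 x4=0x3e  N=0 Z=0
after  5: x0=0x3e x1=0x0f x2=0x3f x3=0x19 x4=0x3e  N=0 Z=0
-- IRQ taken; context saved, return-PC = 6 --

K = 5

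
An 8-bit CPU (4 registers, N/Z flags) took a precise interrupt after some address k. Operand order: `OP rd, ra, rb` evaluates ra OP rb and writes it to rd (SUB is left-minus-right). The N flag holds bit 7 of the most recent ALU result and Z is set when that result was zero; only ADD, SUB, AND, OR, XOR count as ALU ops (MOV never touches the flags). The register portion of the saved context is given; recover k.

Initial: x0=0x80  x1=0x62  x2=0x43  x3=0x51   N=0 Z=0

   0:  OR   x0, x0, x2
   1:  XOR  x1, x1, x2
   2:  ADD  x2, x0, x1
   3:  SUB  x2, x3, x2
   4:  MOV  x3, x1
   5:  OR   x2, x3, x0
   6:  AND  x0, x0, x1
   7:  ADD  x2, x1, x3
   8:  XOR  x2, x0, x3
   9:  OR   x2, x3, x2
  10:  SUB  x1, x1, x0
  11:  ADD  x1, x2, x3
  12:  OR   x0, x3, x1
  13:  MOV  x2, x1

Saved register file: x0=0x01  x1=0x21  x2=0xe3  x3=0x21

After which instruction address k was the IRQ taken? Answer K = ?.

after  0: x0=0xc3 x1=0x62 x2=0x43 x3=0x51  N=1 Z=0
after  1: x0=0xc3 x1=0x21 x2=0x43 x3=0x51  N=0 Z=0
after  2: x0=0xc3 x1=0x21 x2=0xe4 x3=0x51  N=1 Z=0
after  3: x0=0xc3 x1=0x21 x2=0x6d x3=0x51  N=0 Z=0
after  4: x0=0xc3 x1=0x21 x2=0x6d x3=0x21  N=0 Z=0
after  5: x0=0xc3 x1=0x21 x2=0xe3 x3=0x21  N=1 Z=0
after  6: x0=0x01 x1=0x21 x2=0xe3 x3=0x21  N=0 Z=0
-- IRQ taken; context saved, return-PC = 7 --

K = 6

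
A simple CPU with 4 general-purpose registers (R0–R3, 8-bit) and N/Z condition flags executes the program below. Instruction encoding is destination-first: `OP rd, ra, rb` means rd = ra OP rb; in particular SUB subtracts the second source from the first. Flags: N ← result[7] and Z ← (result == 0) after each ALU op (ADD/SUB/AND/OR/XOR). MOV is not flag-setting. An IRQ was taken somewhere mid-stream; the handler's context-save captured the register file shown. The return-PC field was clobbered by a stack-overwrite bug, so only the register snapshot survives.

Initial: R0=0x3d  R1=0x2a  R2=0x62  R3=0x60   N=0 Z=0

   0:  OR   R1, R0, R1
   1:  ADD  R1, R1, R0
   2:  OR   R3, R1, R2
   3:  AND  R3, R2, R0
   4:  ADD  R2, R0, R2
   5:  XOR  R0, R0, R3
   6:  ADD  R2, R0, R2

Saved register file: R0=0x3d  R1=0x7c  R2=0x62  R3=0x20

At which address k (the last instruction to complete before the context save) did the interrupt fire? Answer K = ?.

after  0: R0=0x3d R1=0x3f R2=0x62 R3=0x60  N=0 Z=0
after  1: R0=0x3d R1=0x7c R2=0x62 R3=0x60  N=0 Z=0
after  2: R0=0x3d R1=0x7c R2=0x62 R3=0x7e  N=0 Z=0
after  3: R0=0x3d R1=0x7c R2=0x62 R3=0x20  N=0 Z=0
-- IRQ taken; context saved, return-PC = 4 --

K = 3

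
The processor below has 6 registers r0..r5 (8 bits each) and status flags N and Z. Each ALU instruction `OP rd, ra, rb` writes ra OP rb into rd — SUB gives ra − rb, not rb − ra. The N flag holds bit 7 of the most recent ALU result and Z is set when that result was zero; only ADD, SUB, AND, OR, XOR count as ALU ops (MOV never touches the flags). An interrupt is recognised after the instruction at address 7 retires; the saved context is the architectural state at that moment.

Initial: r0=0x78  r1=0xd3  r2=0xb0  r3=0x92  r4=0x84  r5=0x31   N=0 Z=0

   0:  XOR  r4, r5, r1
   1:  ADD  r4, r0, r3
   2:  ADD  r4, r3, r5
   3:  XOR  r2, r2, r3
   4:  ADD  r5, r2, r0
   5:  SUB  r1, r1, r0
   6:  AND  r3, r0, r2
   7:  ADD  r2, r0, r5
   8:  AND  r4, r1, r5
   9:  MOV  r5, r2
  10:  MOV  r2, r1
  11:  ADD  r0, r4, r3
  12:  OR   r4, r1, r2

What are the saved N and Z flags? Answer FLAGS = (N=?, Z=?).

FLAGS = (N=0, Z=0)

after  0: r0=0x78 r1=0xd3 r2=0xb0 r3=0x92 r4=0xe2 r5=0x31  N=1 Z=0
after  1: r0=0x78 r1=0xd3 r2=0xb0 r3=0x92 r4=0x0a r5=0x31  N=0 Z=0
after  2: r0=0x78 r1=0xd3 r2=0xb0 r3=0x92 r4=0xc3 r5=0x31  N=1 Z=0
after  3: r0=0x78 r1=0xd3 r2=0x22 r3=0x92 r4=0xc3 r5=0x31  N=0 Z=0
after  4: r0=0x78 r1=0xd3 r2=0x22 r3=0x92 r4=0xc3 r5=0x9a  N=1 Z=0
after  5: r0=0x78 r1=0x5b r2=0x22 r3=0x92 r4=0xc3 r5=0x9a  N=0 Z=0
after  6: r0=0x78 r1=0x5b r2=0x22 r3=0x20 r4=0xc3 r5=0x9a  N=0 Z=0
after  7: r0=0x78 r1=0x5b r2=0x12 r3=0x20 r4=0xc3 r5=0x9a  N=0 Z=0
-- IRQ taken; context saved, return-PC = 8 --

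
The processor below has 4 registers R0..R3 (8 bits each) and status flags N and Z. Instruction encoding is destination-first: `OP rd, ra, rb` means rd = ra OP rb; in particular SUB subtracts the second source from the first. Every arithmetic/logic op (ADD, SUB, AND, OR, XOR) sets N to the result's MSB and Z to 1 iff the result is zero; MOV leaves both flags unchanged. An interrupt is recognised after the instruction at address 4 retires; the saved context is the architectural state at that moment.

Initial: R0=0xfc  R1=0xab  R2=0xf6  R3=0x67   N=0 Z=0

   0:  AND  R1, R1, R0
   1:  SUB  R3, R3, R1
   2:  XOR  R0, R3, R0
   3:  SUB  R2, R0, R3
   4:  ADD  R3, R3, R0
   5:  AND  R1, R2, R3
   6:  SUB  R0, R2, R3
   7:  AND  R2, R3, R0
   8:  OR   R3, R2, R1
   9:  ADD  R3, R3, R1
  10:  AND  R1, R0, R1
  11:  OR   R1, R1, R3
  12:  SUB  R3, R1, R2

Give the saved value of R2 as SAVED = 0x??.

SAVED = 0x84

after  0: R0=0xfc R1=0xa8 R2=0xf6 R3=0x67  N=1 Z=0
after  1: R0=0xfc R1=0xa8 R2=0xf6 R3=0xbf  N=1 Z=0
after  2: R0=0x43 R1=0xa8 R2=0xf6 R3=0xbf  N=0 Z=0
after  3: R0=0x43 R1=0xa8 R2=0x84 R3=0xbf  N=1 Z=0
after  4: R0=0x43 R1=0xa8 R2=0x84 R3=0x02  N=0 Z=0
-- IRQ taken; context saved, return-PC = 5 --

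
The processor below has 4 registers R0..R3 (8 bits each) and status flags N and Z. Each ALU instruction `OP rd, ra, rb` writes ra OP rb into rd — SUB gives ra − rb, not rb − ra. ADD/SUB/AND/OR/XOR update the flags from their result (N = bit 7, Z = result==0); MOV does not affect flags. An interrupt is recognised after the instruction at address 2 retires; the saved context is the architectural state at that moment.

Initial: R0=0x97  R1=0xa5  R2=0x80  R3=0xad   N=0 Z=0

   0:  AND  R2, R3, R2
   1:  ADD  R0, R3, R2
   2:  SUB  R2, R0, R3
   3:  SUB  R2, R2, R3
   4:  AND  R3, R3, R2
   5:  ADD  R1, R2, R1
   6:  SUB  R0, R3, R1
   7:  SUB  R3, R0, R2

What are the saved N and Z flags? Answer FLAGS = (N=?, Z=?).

FLAGS = (N=1, Z=0)

after  0: R0=0x97 R1=0xa5 R2=0x80 R3=0xad  N=1 Z=0
after  1: R0=0x2d R1=0xa5 R2=0x80 R3=0xad  N=0 Z=0
after  2: R0=0x2d R1=0xa5 R2=0x80 R3=0xad  N=1 Z=0
-- IRQ taken; context saved, return-PC = 3 --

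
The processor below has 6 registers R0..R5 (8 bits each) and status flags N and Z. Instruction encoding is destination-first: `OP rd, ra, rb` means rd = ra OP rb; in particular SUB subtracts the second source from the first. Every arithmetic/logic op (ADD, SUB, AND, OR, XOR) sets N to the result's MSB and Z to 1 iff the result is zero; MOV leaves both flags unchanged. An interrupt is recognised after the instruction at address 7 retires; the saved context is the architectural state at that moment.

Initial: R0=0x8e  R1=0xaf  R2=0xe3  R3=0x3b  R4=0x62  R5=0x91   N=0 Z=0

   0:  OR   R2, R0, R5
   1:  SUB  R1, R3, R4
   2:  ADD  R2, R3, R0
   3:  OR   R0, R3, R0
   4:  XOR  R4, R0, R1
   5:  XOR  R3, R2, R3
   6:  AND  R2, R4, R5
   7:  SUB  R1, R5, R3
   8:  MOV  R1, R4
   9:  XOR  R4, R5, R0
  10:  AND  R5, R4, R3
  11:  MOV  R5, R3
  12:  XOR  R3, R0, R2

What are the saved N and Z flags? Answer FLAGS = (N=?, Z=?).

FLAGS = (N=1, Z=0)

after  0: R0=0x8e R1=0xaf R2=0x9f R3=0x3b R4=0x62 R5=0x91  N=1 Z=0
after  1: R0=0x8e R1=0xd9 R2=0x9f R3=0x3b R4=0x62 R5=0x91  N=1 Z=0
after  2: R0=0x8e R1=0xd9 R2=0xc9 R3=0x3b R4=0x62 R5=0x91  N=1 Z=0
after  3: R0=0xbf R1=0xd9 R2=0xc9 R3=0x3b R4=0x62 R5=0x91  N=1 Z=0
after  4: R0=0xbf R1=0xd9 R2=0xc9 R3=0x3b R4=0x66 R5=0x91  N=0 Z=0
after  5: R0=0xbf R1=0xd9 R2=0xc9 R3=0xf2 R4=0x66 R5=0x91  N=1 Z=0
after  6: R0=0xbf R1=0xd9 R2=0x00 R3=0xf2 R4=0x66 R5=0x91  N=0 Z=1
after  7: R0=0xbf R1=0x9f R2=0x00 R3=0xf2 R4=0x66 R5=0x91  N=1 Z=0
-- IRQ taken; context saved, return-PC = 8 --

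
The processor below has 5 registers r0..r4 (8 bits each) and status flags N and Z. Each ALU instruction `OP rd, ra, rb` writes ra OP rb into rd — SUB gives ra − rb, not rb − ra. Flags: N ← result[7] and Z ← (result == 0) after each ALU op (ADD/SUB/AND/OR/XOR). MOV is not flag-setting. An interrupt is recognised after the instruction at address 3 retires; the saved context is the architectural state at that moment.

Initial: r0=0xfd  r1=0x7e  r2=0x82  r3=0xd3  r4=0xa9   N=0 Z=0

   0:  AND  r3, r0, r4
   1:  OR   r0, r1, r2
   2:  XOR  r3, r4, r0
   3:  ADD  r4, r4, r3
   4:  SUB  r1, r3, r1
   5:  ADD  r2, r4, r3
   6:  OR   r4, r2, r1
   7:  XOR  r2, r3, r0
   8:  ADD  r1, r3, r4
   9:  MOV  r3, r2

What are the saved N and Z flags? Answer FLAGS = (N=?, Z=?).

after  0: r0=0xfd r1=0x7e r2=0x82 r3=0xa9 r4=0xa9  N=1 Z=0
after  1: r0=0xfe r1=0x7e r2=0x82 r3=0xa9 r4=0xa9  N=1 Z=0
after  2: r0=0xfe r1=0x7e r2=0x82 r3=0x57 r4=0xa9  N=0 Z=0
after  3: r0=0xfe r1=0x7e r2=0x82 r3=0x57 r4=0x00  N=0 Z=1
-- IRQ taken; context saved, return-PC = 4 --

FLAGS = (N=0, Z=1)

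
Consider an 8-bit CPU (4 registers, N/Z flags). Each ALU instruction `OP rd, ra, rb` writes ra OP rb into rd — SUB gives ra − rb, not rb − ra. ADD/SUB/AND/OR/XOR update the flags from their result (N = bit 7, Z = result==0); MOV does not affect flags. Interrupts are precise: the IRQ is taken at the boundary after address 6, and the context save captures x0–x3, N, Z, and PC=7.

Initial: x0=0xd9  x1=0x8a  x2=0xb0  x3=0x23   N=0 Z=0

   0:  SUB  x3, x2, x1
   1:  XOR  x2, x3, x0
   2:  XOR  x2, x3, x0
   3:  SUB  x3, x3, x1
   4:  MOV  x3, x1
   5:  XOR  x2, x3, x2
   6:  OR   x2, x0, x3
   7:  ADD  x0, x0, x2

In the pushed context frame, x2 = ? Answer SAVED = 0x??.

after  0: x0=0xd9 x1=0x8a x2=0xb0 x3=0x26  N=0 Z=0
after  1: x0=0xd9 x1=0x8a x2=0xff x3=0x26  N=1 Z=0
after  2: x0=0xd9 x1=0x8a x2=0xff x3=0x26  N=1 Z=0
after  3: x0=0xd9 x1=0x8a x2=0xff x3=0x9c  N=1 Z=0
after  4: x0=0xd9 x1=0x8a x2=0xff x3=0x8a  N=1 Z=0
after  5: x0=0xd9 x1=0x8a x2=0x75 x3=0x8a  N=0 Z=0
after  6: x0=0xd9 x1=0x8a x2=0xdb x3=0x8a  N=1 Z=0
-- IRQ taken; context saved, return-PC = 7 --

SAVED = 0xdb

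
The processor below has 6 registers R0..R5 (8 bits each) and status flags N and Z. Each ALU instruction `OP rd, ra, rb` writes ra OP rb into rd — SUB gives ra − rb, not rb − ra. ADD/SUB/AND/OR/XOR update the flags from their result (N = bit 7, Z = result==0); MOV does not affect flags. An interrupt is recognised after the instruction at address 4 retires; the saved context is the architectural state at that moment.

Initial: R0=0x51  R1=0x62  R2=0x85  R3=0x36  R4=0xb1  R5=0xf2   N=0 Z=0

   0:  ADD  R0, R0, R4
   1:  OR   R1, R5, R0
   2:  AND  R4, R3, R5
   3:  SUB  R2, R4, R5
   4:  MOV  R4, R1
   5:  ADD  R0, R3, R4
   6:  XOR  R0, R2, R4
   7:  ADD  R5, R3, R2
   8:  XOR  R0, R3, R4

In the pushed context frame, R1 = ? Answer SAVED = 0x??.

after  0: R0=0x02 R1=0x62 R2=0x85 R3=0x36 R4=0xb1 R5=0xf2  N=0 Z=0
after  1: R0=0x02 R1=0xf2 R2=0x85 R3=0x36 R4=0xb1 R5=0xf2  N=1 Z=0
after  2: R0=0x02 R1=0xf2 R2=0x85 R3=0x36 R4=0x32 R5=0xf2  N=0 Z=0
after  3: R0=0x02 R1=0xf2 R2=0x40 R3=0x36 R4=0x32 R5=0xf2  N=0 Z=0
after  4: R0=0x02 R1=0xf2 R2=0x40 R3=0x36 R4=0xf2 R5=0xf2  N=0 Z=0
-- IRQ taken; context saved, return-PC = 5 --

SAVED = 0xf2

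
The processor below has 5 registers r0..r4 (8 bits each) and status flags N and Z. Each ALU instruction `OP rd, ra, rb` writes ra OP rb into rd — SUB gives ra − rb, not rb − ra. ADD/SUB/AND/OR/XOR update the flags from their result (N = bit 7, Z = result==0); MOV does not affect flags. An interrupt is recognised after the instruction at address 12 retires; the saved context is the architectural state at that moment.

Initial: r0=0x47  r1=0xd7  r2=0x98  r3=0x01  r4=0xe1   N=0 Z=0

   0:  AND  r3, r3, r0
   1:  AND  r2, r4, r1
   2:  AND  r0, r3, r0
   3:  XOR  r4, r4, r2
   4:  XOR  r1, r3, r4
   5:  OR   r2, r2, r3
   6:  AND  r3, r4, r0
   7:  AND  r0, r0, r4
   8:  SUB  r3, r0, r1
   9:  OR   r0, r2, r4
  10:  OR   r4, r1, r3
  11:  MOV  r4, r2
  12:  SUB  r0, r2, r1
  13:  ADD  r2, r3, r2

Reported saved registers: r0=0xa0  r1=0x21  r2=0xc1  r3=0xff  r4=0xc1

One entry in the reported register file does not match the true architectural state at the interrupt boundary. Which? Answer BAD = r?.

BAD = r3

after  0: r0=0x47 r1=0xd7 r2=0x98 r3=0x01 r4=0xe1  N=0 Z=0
after  1: r0=0x47 r1=0xd7 r2=0xc1 r3=0x01 r4=0xe1  N=1 Z=0
after  2: r0=0x01 r1=0xd7 r2=0xc1 r3=0x01 r4=0xe1  N=0 Z=0
after  3: r0=0x01 r1=0xd7 r2=0xc1 r3=0x01 r4=0x20  N=0 Z=0
after  4: r0=0x01 r1=0x21 r2=0xc1 r3=0x01 r4=0x20  N=0 Z=0
after  5: r0=0x01 r1=0x21 r2=0xc1 r3=0x01 r4=0x20  N=1 Z=0
after  6: r0=0x01 r1=0x21 r2=0xc1 r3=0x00 r4=0x20  N=0 Z=1
after  7: r0=0x00 r1=0x21 r2=0xc1 r3=0x00 r4=0x20  N=0 Z=1
after  8: r0=0x00 r1=0x21 r2=0xc1 r3=0xdf r4=0x20  N=1 Z=0
after  9: r0=0xe1 r1=0x21 r2=0xc1 r3=0xdf r4=0x20  N=1 Z=0
after 10: r0=0xe1 r1=0x21 r2=0xc1 r3=0xdf r4=0xff  N=1 Z=0
after 11: r0=0xe1 r1=0x21 r2=0xc1 r3=0xdf r4=0xc1  N=1 Z=0
after 12: r0=0xa0 r1=0x21 r2=0xc1 r3=0xdf r4=0xc1  N=1 Z=0
-- IRQ taken; context saved, return-PC = 13 --
mismatch: r3: reported 0xff vs actual 0xdf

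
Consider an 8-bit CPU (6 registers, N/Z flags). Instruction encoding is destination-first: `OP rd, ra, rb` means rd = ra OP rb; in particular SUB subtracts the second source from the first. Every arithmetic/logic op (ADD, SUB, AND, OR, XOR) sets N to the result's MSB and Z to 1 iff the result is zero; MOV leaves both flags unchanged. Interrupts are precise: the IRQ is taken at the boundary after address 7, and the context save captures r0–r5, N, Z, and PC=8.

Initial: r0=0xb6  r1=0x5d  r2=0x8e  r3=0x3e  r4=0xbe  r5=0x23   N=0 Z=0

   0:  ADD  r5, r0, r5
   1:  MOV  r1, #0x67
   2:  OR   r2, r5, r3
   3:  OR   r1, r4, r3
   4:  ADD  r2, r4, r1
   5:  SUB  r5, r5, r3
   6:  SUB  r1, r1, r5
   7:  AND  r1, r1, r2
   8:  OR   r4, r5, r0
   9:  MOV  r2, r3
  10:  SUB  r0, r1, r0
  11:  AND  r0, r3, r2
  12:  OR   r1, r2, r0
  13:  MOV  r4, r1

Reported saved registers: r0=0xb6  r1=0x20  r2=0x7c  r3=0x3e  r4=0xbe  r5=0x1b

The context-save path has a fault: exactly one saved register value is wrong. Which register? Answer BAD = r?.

BAD = r5

after  0: r0=0xb6 r1=0x5d r2=0x8e r3=0x3e r4=0xbe r5=0xd9  N=1 Z=0
after  1: r0=0xb6 r1=0x67 r2=0x8e r3=0x3e r4=0xbe r5=0xd9  N=1 Z=0
after  2: r0=0xb6 r1=0x67 r2=0xff r3=0x3e r4=0xbe r5=0xd9  N=1 Z=0
after  3: r0=0xb6 r1=0xbe r2=0xff r3=0x3e r4=0xbe r5=0xd9  N=1 Z=0
after  4: r0=0xb6 r1=0xbe r2=0x7c r3=0x3e r4=0xbe r5=0xd9  N=0 Z=0
after  5: r0=0xb6 r1=0xbe r2=0x7c r3=0x3e r4=0xbe r5=0x9b  N=1 Z=0
after  6: r0=0xb6 r1=0x23 r2=0x7c r3=0x3e r4=0xbe r5=0x9b  N=0 Z=0
after  7: r0=0xb6 r1=0x20 r2=0x7c r3=0x3e r4=0xbe r5=0x9b  N=0 Z=0
-- IRQ taken; context saved, return-PC = 8 --
mismatch: r5: reported 0x1b vs actual 0x9b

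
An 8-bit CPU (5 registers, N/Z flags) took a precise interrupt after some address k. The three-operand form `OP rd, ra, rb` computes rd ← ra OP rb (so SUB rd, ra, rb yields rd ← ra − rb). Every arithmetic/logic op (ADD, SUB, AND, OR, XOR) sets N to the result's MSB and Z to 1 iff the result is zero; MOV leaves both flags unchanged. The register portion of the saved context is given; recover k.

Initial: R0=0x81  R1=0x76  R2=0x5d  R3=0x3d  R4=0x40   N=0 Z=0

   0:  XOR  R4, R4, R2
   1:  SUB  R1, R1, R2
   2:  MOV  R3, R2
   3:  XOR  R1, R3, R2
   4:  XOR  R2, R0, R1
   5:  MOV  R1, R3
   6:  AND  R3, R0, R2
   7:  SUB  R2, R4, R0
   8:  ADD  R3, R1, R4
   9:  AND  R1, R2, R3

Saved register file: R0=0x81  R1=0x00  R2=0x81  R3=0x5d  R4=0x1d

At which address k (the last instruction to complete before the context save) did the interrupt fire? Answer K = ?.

after  0: R0=0x81 R1=0x76 R2=0x5d R3=0x3d R4=0x1d  N=0 Z=0
after  1: R0=0x81 R1=0x19 R2=0x5d R3=0x3d R4=0x1d  N=0 Z=0
after  2: R0=0x81 R1=0x19 R2=0x5d R3=0x5d R4=0x1d  N=0 Z=0
after  3: R0=0x81 R1=0x00 R2=0x5d R3=0x5d R4=0x1d  N=0 Z=1
after  4: R0=0x81 R1=0x00 R2=0x81 R3=0x5d R4=0x1d  N=1 Z=0
-- IRQ taken; context saved, return-PC = 5 --

K = 4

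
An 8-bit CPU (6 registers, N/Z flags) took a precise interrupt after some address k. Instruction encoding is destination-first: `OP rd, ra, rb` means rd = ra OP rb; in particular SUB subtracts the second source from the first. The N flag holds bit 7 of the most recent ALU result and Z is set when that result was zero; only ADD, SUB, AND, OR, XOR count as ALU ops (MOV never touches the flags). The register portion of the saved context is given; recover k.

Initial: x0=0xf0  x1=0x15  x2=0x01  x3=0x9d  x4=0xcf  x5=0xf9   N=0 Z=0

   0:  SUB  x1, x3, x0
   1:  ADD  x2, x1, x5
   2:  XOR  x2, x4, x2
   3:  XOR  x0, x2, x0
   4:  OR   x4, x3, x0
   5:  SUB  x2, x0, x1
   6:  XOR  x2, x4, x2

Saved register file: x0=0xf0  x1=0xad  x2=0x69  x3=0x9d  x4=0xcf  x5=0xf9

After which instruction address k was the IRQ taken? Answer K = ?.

after  0: x0=0xf0 x1=0xad x2=0x01 x3=0x9d x4=0xcf x5=0xf9  N=1 Z=0
after  1: x0=0xf0 x1=0xad x2=0xa6 x3=0x9d x4=0xcf x5=0xf9  N=1 Z=0
after  2: x0=0xf0 x1=0xad x2=0x69 x3=0x9d x4=0xcf x5=0xf9  N=0 Z=0
-- IRQ taken; context saved, return-PC = 3 --

K = 2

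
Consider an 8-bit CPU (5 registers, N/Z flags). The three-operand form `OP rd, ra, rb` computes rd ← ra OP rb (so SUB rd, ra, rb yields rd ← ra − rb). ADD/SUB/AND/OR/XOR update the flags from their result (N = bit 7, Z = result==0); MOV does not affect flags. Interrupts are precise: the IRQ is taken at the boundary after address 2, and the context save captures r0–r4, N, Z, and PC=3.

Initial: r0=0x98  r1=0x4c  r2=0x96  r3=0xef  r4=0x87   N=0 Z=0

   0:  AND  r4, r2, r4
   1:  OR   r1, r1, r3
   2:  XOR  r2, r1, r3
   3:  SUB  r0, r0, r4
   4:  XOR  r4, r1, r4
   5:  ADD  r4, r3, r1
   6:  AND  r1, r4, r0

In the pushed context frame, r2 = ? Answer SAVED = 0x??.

after  0: r0=0x98 r1=0x4c r2=0x96 r3=0xef r4=0x86  N=1 Z=0
after  1: r0=0x98 r1=0xef r2=0x96 r3=0xef r4=0x86  N=1 Z=0
after  2: r0=0x98 r1=0xef r2=0x00 r3=0xef r4=0x86  N=0 Z=1
-- IRQ taken; context saved, return-PC = 3 --

SAVED = 0x00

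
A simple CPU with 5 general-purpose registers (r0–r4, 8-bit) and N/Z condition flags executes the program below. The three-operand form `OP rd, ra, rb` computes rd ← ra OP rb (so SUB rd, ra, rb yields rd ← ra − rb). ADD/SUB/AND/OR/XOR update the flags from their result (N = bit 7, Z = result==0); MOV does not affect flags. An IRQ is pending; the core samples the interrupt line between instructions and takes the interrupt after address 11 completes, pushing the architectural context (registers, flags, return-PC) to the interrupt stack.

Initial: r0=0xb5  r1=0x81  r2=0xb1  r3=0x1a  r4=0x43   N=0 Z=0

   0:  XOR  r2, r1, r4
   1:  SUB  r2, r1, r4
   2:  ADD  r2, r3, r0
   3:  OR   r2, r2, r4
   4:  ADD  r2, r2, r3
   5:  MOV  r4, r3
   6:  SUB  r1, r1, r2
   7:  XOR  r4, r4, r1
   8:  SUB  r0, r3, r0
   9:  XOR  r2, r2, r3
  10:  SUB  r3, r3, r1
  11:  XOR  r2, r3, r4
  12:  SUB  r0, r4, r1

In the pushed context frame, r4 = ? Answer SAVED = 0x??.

after  0: r0=0xb5 r1=0x81 r2=0xc2 r3=0x1a r4=0x43  N=1 Z=0
after  1: r0=0xb5 r1=0x81 r2=0x3e r3=0x1a r4=0x43  N=0 Z=0
after  2: r0=0xb5 r1=0x81 r2=0xcf r3=0x1a r4=0x43  N=1 Z=0
after  3: r0=0xb5 r1=0x81 r2=0xcf r3=0x1a r4=0x43  N=1 Z=0
after  4: r0=0xb5 r1=0x81 r2=0xe9 r3=0x1a r4=0x43  N=1 Z=0
after  5: r0=0xb5 r1=0x81 r2=0xe9 r3=0x1a r4=0x1a  N=1 Z=0
after  6: r0=0xb5 r1=0x98 r2=0xe9 r3=0x1a r4=0x1a  N=1 Z=0
after  7: r0=0xb5 r1=0x98 r2=0xe9 r3=0x1a r4=0x82  N=1 Z=0
after  8: r0=0x65 r1=0x98 r2=0xe9 r3=0x1a r4=0x82  N=0 Z=0
after  9: r0=0x65 r1=0x98 r2=0xf3 r3=0x1a r4=0x82  N=1 Z=0
after 10: r0=0x65 r1=0x98 r2=0xf3 r3=0x82 r4=0x82  N=1 Z=0
after 11: r0=0x65 r1=0x98 r2=0x00 r3=0x82 r4=0x82  N=0 Z=1
-- IRQ taken; context saved, return-PC = 12 --

SAVED = 0x82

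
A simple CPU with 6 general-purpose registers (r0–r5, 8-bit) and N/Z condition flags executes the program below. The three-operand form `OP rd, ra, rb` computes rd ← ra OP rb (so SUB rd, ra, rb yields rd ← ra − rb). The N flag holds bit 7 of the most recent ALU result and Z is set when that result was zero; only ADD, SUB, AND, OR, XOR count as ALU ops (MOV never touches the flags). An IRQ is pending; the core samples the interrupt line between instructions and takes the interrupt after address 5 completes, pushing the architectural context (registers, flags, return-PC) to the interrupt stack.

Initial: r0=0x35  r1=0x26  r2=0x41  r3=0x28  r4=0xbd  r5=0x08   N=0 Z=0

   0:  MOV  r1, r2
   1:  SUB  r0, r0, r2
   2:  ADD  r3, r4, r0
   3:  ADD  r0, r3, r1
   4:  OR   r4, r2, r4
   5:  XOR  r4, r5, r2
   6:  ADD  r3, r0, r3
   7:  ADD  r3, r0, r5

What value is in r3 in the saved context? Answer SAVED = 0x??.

SAVED = 0xb1

after  0: r0=0x35 r1=0x41 r2=0x41 r3=0x28 r4=0xbd r5=0x08  N=0 Z=0
after  1: r0=0xf4 r1=0x41 r2=0x41 r3=0x28 r4=0xbd r5=0x08  N=1 Z=0
after  2: r0=0xf4 r1=0x41 r2=0x41 r3=0xb1 r4=0xbd r5=0x08  N=1 Z=0
after  3: r0=0xf2 r1=0x41 r2=0x41 r3=0xb1 r4=0xbd r5=0x08  N=1 Z=0
after  4: r0=0xf2 r1=0x41 r2=0x41 r3=0xb1 r4=0xfd r5=0x08  N=1 Z=0
after  5: r0=0xf2 r1=0x41 r2=0x41 r3=0xb1 r4=0x49 r5=0x08  N=0 Z=0
-- IRQ taken; context saved, return-PC = 6 --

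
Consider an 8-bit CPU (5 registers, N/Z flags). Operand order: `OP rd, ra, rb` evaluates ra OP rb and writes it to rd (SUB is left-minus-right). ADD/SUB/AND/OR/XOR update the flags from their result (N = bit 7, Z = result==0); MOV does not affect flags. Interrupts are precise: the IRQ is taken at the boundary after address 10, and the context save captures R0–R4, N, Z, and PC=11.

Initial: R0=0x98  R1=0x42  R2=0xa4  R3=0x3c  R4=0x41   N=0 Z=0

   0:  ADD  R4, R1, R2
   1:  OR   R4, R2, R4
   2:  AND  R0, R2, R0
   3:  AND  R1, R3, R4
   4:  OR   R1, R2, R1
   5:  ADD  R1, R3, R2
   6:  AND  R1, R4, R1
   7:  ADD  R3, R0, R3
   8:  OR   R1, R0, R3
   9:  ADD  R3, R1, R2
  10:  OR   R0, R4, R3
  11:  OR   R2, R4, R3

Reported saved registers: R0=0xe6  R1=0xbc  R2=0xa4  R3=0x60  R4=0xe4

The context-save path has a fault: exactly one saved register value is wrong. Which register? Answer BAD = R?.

after  0: R0=0x98 R1=0x42 R2=0xa4 R3=0x3c R4=0xe6  N=1 Z=0
after  1: R0=0x98 R1=0x42 R2=0xa4 R3=0x3c R4=0xe6  N=1 Z=0
after  2: R0=0x80 R1=0x42 R2=0xa4 R3=0x3c R4=0xe6  N=1 Z=0
after  3: R0=0x80 R1=0x24 R2=0xa4 R3=0x3c R4=0xe6  N=0 Z=0
after  4: R0=0x80 R1=0xa4 R2=0xa4 R3=0x3c R4=0xe6  N=1 Z=0
after  5: R0=0x80 R1=0xe0 R2=0xa4 R3=0x3c R4=0xe6  N=1 Z=0
after  6: R0=0x80 R1=0xe0 R2=0xa4 R3=0x3c R4=0xe6  N=1 Z=0
after  7: R0=0x80 R1=0xe0 R2=0xa4 R3=0xbc R4=0xe6  N=1 Z=0
after  8: R0=0x80 R1=0xbc R2=0xa4 R3=0xbc R4=0xe6  N=1 Z=0
after  9: R0=0x80 R1=0xbc R2=0xa4 R3=0x60 R4=0xe6  N=0 Z=0
after 10: R0=0xe6 R1=0xbc R2=0xa4 R3=0x60 R4=0xe6  N=1 Z=0
-- IRQ taken; context saved, return-PC = 11 --
mismatch: R4: reported 0xe4 vs actual 0xe6

BAD = R4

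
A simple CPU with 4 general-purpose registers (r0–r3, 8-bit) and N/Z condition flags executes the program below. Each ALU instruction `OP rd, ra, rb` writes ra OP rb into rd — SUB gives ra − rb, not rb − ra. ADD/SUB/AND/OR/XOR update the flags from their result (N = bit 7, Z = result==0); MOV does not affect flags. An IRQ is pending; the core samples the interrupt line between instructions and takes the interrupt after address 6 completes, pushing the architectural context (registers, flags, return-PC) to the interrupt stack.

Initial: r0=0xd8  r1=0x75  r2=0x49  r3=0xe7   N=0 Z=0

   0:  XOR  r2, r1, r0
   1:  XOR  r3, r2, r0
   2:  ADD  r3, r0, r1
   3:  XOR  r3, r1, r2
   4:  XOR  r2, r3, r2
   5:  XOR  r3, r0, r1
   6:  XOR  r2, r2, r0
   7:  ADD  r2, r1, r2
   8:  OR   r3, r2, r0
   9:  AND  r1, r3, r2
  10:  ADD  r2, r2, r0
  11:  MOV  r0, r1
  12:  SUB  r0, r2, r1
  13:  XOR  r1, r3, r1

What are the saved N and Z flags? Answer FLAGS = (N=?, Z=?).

after  0: r0=0xd8 r1=0x75 r2=0xad r3=0xe7  N=1 Z=0
after  1: r0=0xd8 r1=0x75 r2=0xad r3=0x75  N=0 Z=0
after  2: r0=0xd8 r1=0x75 r2=0xad r3=0x4d  N=0 Z=0
after  3: r0=0xd8 r1=0x75 r2=0xad r3=0xd8  N=1 Z=0
after  4: r0=0xd8 r1=0x75 r2=0x75 r3=0xd8  N=0 Z=0
after  5: r0=0xd8 r1=0x75 r2=0x75 r3=0xad  N=1 Z=0
after  6: r0=0xd8 r1=0x75 r2=0xad r3=0xad  N=1 Z=0
-- IRQ taken; context saved, return-PC = 7 --

FLAGS = (N=1, Z=0)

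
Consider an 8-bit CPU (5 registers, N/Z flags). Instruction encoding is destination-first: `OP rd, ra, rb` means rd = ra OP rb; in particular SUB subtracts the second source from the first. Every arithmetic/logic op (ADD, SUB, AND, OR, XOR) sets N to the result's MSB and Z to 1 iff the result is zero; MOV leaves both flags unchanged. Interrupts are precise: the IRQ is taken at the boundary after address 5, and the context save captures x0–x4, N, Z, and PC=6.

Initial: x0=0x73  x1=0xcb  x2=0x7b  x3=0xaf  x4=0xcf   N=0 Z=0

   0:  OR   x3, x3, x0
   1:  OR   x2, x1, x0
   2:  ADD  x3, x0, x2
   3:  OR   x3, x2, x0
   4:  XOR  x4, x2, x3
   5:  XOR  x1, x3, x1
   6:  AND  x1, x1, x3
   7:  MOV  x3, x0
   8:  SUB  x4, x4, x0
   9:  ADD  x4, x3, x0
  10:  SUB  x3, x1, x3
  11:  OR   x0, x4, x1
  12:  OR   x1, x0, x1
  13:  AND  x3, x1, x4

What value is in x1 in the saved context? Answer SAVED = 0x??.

after  0: x0=0x73 x1=0xcb x2=0x7b x3=0xff x4=0xcf  N=1 Z=0
after  1: x0=0x73 x1=0xcb x2=0xfb x3=0xff x4=0xcf  N=1 Z=0
after  2: x0=0x73 x1=0xcb x2=0xfb x3=0x6e x4=0xcf  N=0 Z=0
after  3: x0=0x73 x1=0xcb x2=0xfb x3=0xfb x4=0xcf  N=1 Z=0
after  4: x0=0x73 x1=0xcb x2=0xfb x3=0xfb x4=0x00  N=0 Z=1
after  5: x0=0x73 x1=0x30 x2=0xfb x3=0xfb x4=0x00  N=0 Z=0
-- IRQ taken; context saved, return-PC = 6 --

SAVED = 0x30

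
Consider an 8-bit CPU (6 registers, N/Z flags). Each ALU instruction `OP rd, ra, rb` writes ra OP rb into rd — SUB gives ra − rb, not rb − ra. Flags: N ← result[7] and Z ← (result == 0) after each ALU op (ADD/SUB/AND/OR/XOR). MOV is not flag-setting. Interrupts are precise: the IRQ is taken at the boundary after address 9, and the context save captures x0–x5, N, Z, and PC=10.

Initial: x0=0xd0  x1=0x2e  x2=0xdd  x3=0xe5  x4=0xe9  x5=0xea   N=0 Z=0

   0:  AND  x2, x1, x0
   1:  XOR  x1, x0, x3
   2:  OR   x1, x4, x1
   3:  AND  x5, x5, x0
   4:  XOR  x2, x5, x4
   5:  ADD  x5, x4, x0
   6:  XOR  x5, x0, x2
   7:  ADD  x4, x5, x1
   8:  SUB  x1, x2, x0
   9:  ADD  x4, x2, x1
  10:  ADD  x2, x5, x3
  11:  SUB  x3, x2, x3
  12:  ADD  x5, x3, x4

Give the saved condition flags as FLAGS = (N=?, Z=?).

FLAGS = (N=1, Z=0)

after  0: x0=0xd0 x1=0x2e x2=0x00 x3=0xe5 x4=0xe9 x5=0xea  N=0 Z=1
after  1: x0=0xd0 x1=0x35 x2=0x00 x3=0xe5 x4=0xe9 x5=0xea  N=0 Z=0
after  2: x0=0xd0 x1=0xfd x2=0x00 x3=0xe5 x4=0xe9 x5=0xea  N=1 Z=0
after  3: x0=0xd0 x1=0xfd x2=0x00 x3=0xe5 x4=0xe9 x5=0xc0  N=1 Z=0
after  4: x0=0xd0 x1=0xfd x2=0x29 x3=0xe5 x4=0xe9 x5=0xc0  N=0 Z=0
after  5: x0=0xd0 x1=0xfd x2=0x29 x3=0xe5 x4=0xe9 x5=0xb9  N=1 Z=0
after  6: x0=0xd0 x1=0xfd x2=0x29 x3=0xe5 x4=0xe9 x5=0xf9  N=1 Z=0
after  7: x0=0xd0 x1=0xfd x2=0x29 x3=0xe5 x4=0xf6 x5=0xf9  N=1 Z=0
after  8: x0=0xd0 x1=0x59 x2=0x29 x3=0xe5 x4=0xf6 x5=0xf9  N=0 Z=0
after  9: x0=0xd0 x1=0x59 x2=0x29 x3=0xe5 x4=0x82 x5=0xf9  N=1 Z=0
-- IRQ taken; context saved, return-PC = 10 --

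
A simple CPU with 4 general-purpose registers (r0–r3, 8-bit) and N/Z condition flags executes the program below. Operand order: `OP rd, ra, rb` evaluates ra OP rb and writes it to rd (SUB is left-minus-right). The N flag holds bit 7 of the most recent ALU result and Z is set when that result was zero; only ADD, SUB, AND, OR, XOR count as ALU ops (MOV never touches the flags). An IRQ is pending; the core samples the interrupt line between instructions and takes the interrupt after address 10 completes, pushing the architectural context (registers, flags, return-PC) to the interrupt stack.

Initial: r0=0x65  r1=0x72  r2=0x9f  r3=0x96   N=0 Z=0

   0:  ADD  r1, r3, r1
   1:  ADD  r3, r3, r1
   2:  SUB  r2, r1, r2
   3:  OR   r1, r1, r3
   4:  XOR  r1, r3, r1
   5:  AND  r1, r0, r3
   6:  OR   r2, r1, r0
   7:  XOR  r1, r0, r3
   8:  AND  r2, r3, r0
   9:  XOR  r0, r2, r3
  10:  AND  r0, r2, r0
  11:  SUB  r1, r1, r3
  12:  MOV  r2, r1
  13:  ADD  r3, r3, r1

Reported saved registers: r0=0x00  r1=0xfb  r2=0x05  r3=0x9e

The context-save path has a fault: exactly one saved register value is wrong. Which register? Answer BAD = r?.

after  0: r0=0x65 r1=0x08 r2=0x9f r3=0x96  N=0 Z=0
after  1: r0=0x65 r1=0x08 r2=0x9f r3=0x9e  N=1 Z=0
after  2: r0=0x65 r1=0x08 r2=0x69 r3=0x9e  N=0 Z=0
after  3: r0=0x65 r1=0x9e r2=0x69 r3=0x9e  N=1 Z=0
after  4: r0=0x65 r1=0x00 r2=0x69 r3=0x9e  N=0 Z=1
after  5: r0=0x65 r1=0x04 r2=0x69 r3=0x9e  N=0 Z=0
after  6: r0=0x65 r1=0x04 r2=0x65 r3=0x9e  N=0 Z=0
after  7: r0=0x65 r1=0xfb r2=0x65 r3=0x9e  N=1 Z=0
after  8: r0=0x65 r1=0xfb r2=0x04 r3=0x9e  N=0 Z=0
after  9: r0=0x9a r1=0xfb r2=0x04 r3=0x9e  N=1 Z=0
after 10: r0=0x00 r1=0xfb r2=0x04 r3=0x9e  N=0 Z=1
-- IRQ taken; context saved, return-PC = 11 --
mismatch: r2: reported 0x05 vs actual 0x04

BAD = r2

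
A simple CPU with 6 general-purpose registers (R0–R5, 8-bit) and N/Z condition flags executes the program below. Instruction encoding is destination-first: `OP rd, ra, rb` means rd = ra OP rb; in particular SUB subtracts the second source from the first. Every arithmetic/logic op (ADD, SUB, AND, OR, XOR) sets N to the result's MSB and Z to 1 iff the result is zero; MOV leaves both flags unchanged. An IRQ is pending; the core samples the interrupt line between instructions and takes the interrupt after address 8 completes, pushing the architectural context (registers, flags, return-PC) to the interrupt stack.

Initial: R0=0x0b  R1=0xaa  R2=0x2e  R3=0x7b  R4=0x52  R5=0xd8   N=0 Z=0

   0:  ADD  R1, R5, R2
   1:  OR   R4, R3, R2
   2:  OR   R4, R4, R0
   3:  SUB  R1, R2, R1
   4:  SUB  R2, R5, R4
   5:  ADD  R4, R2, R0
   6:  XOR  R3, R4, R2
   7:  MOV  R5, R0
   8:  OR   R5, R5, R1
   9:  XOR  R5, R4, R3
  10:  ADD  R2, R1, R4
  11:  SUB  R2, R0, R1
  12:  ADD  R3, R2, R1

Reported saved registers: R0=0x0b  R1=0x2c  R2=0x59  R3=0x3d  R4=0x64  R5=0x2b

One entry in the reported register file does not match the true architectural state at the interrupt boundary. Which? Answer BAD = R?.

after  0: R0=0x0b R1=0x06 R2=0x2e R3=0x7b R4=0x52 R5=0xd8  N=0 Z=0
after  1: R0=0x0b R1=0x06 R2=0x2e R3=0x7b R4=0x7f R5=0xd8  N=0 Z=0
after  2: R0=0x0b R1=0x06 R2=0x2e R3=0x7b R4=0x7f R5=0xd8  N=0 Z=0
after  3: R0=0x0b R1=0x28 R2=0x2e R3=0x7b R4=0x7f R5=0xd8  N=0 Z=0
after  4: R0=0x0b R1=0x28 R2=0x59 R3=0x7b R4=0x7f R5=0xd8  N=0 Z=0
after  5: R0=0x0b R1=0x28 R2=0x59 R3=0x7b R4=0x64 R5=0xd8  N=0 Z=0
after  6: R0=0x0b R1=0x28 R2=0x59 R3=0x3d R4=0x64 R5=0xd8  N=0 Z=0
after  7: R0=0x0b R1=0x28 R2=0x59 R3=0x3d R4=0x64 R5=0x0b  N=0 Z=0
after  8: R0=0x0b R1=0x28 R2=0x59 R3=0x3d R4=0x64 R5=0x2b  N=0 Z=0
-- IRQ taken; context saved, return-PC = 9 --
mismatch: R1: reported 0x2c vs actual 0x28

BAD = R1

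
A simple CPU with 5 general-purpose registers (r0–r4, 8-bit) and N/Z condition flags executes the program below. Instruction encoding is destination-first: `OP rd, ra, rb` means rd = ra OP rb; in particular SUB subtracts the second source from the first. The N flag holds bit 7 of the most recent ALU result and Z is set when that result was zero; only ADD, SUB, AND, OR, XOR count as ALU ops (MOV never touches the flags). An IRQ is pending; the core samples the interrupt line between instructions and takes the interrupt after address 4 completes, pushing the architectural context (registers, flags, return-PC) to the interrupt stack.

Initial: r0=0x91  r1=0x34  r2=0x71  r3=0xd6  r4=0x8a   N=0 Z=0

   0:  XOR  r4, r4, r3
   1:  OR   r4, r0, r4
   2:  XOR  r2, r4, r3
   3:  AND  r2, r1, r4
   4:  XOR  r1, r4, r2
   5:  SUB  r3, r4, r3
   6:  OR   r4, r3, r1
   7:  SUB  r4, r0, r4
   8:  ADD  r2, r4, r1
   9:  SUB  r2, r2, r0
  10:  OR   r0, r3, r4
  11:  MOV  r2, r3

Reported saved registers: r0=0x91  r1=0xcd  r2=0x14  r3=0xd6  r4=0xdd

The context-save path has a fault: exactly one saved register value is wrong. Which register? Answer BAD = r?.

after  0: r0=0x91 r1=0x34 r2=0x71 r3=0xd6 r4=0x5c  N=0 Z=0
after  1: r0=0x91 r1=0x34 r2=0x71 r3=0xd6 r4=0xdd  N=1 Z=0
after  2: r0=0x91 r1=0x34 r2=0x0b r3=0xd6 r4=0xdd  N=0 Z=0
after  3: r0=0x91 r1=0x34 r2=0x14 r3=0xd6 r4=0xdd  N=0 Z=0
after  4: r0=0x91 r1=0xc9 r2=0x14 r3=0xd6 r4=0xdd  N=1 Z=0
-- IRQ taken; context saved, return-PC = 5 --
mismatch: r1: reported 0xcd vs actual 0xc9

BAD = r1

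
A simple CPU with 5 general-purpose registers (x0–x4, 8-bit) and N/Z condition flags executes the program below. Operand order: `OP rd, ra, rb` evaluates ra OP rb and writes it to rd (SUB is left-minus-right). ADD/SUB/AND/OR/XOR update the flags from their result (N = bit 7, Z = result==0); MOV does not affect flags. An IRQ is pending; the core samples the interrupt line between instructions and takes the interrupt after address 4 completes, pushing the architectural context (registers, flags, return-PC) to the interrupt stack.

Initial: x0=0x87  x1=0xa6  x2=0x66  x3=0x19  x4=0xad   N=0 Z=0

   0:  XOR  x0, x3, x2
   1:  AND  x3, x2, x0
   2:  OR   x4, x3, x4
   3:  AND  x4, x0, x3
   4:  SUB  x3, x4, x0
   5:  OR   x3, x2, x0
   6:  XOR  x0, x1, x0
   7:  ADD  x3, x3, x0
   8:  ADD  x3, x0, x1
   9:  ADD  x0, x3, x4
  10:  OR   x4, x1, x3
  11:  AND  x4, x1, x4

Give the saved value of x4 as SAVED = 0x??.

SAVED = 0x66

after  0: x0=0x7f x1=0xa6 x2=0x66 x3=0x19 x4=0xad  N=0 Z=0
after  1: x0=0x7f x1=0xa6 x2=0x66 x3=0x66 x4=0xad  N=0 Z=0
after  2: x0=0x7f x1=0xa6 x2=0x66 x3=0x66 x4=0xef  N=1 Z=0
after  3: x0=0x7f x1=0xa6 x2=0x66 x3=0x66 x4=0x66  N=0 Z=0
after  4: x0=0x7f x1=0xa6 x2=0x66 x3=0xe7 x4=0x66  N=1 Z=0
-- IRQ taken; context saved, return-PC = 5 --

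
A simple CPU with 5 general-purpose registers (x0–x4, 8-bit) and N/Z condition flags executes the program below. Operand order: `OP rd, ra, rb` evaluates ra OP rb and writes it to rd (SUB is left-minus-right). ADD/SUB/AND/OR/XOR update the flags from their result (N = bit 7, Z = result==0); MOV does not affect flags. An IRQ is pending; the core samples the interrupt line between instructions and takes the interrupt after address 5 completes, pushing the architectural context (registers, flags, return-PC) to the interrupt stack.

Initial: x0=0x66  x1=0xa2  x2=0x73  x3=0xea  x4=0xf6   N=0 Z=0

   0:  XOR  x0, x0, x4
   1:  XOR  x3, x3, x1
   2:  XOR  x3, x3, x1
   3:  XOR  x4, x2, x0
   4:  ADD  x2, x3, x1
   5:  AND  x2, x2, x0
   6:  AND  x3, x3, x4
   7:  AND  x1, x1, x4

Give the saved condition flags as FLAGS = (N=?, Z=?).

FLAGS = (N=1, Z=0)

after  0: x0=0x90 x1=0xa2 x2=0x73 x3=0xea x4=0xf6  N=1 Z=0
after  1: x0=0x90 x1=0xa2 x2=0x73 x3=0x48 x4=0xf6  N=0 Z=0
after  2: x0=0x90 x1=0xa2 x2=0x73 x3=0xea x4=0xf6  N=1 Z=0
after  3: x0=0x90 x1=0xa2 x2=0x73 x3=0xea x4=0xe3  N=1 Z=0
after  4: x0=0x90 x1=0xa2 x2=0x8c x3=0xea x4=0xe3  N=1 Z=0
after  5: x0=0x90 x1=0xa2 x2=0x80 x3=0xea x4=0xe3  N=1 Z=0
-- IRQ taken; context saved, return-PC = 6 --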